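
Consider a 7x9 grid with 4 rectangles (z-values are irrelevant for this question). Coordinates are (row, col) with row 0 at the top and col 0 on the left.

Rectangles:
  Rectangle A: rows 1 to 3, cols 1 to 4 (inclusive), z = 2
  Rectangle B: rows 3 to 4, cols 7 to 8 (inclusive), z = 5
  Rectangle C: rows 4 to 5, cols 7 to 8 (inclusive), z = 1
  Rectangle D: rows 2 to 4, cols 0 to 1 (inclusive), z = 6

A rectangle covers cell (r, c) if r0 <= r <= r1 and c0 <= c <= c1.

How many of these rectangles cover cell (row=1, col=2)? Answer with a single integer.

Check cell (1,2):
  A: rows 1-3 cols 1-4 -> covers
  B: rows 3-4 cols 7-8 -> outside (row miss)
  C: rows 4-5 cols 7-8 -> outside (row miss)
  D: rows 2-4 cols 0-1 -> outside (row miss)
Count covering = 1

Answer: 1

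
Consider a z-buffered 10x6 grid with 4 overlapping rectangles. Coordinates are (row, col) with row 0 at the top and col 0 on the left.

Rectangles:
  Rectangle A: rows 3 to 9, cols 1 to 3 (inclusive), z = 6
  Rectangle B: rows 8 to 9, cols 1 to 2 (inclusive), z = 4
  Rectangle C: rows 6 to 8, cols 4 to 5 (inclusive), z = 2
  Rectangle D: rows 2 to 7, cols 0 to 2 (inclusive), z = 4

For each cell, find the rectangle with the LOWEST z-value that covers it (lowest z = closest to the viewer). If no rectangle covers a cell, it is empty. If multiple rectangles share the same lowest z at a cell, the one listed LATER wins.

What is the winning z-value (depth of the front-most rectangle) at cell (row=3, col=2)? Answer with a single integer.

Answer: 4

Derivation:
Check cell (3,2):
  A: rows 3-9 cols 1-3 z=6 -> covers; best now A (z=6)
  B: rows 8-9 cols 1-2 -> outside (row miss)
  C: rows 6-8 cols 4-5 -> outside (row miss)
  D: rows 2-7 cols 0-2 z=4 -> covers; best now D (z=4)
Winner: D at z=4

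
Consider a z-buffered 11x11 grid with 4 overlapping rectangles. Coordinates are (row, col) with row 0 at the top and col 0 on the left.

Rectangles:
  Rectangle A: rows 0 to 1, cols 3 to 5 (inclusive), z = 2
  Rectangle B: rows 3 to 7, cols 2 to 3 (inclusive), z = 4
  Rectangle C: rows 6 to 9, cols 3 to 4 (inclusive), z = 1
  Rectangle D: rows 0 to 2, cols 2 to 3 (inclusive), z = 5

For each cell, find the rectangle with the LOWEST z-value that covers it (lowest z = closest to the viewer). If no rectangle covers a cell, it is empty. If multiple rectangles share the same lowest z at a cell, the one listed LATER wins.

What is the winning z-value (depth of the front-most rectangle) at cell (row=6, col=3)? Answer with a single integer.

Answer: 1

Derivation:
Check cell (6,3):
  A: rows 0-1 cols 3-5 -> outside (row miss)
  B: rows 3-7 cols 2-3 z=4 -> covers; best now B (z=4)
  C: rows 6-9 cols 3-4 z=1 -> covers; best now C (z=1)
  D: rows 0-2 cols 2-3 -> outside (row miss)
Winner: C at z=1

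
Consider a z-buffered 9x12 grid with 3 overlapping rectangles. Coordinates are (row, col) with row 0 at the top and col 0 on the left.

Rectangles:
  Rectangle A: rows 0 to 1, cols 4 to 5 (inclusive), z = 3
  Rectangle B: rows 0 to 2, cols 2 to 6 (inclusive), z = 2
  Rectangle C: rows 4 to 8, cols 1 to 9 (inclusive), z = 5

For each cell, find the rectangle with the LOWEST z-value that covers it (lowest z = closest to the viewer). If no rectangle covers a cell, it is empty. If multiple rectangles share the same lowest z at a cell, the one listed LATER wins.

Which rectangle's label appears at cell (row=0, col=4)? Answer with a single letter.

Answer: B

Derivation:
Check cell (0,4):
  A: rows 0-1 cols 4-5 z=3 -> covers; best now A (z=3)
  B: rows 0-2 cols 2-6 z=2 -> covers; best now B (z=2)
  C: rows 4-8 cols 1-9 -> outside (row miss)
Winner: B at z=2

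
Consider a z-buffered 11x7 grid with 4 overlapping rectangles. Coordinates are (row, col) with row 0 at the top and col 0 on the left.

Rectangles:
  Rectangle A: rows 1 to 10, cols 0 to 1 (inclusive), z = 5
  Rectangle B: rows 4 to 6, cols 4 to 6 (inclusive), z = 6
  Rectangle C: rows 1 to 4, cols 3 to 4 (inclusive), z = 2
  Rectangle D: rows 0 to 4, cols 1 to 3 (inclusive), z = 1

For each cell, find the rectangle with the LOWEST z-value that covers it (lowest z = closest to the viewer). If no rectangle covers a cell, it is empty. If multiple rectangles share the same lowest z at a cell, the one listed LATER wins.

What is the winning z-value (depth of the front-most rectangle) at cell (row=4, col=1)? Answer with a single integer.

Answer: 1

Derivation:
Check cell (4,1):
  A: rows 1-10 cols 0-1 z=5 -> covers; best now A (z=5)
  B: rows 4-6 cols 4-6 -> outside (col miss)
  C: rows 1-4 cols 3-4 -> outside (col miss)
  D: rows 0-4 cols 1-3 z=1 -> covers; best now D (z=1)
Winner: D at z=1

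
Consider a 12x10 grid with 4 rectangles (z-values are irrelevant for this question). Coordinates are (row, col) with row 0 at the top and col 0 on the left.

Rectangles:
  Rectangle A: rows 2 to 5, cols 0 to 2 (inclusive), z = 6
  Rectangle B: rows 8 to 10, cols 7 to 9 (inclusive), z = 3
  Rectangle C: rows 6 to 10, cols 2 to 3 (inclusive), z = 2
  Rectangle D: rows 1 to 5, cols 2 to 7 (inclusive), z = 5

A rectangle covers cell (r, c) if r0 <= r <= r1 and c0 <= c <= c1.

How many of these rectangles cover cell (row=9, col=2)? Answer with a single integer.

Answer: 1

Derivation:
Check cell (9,2):
  A: rows 2-5 cols 0-2 -> outside (row miss)
  B: rows 8-10 cols 7-9 -> outside (col miss)
  C: rows 6-10 cols 2-3 -> covers
  D: rows 1-5 cols 2-7 -> outside (row miss)
Count covering = 1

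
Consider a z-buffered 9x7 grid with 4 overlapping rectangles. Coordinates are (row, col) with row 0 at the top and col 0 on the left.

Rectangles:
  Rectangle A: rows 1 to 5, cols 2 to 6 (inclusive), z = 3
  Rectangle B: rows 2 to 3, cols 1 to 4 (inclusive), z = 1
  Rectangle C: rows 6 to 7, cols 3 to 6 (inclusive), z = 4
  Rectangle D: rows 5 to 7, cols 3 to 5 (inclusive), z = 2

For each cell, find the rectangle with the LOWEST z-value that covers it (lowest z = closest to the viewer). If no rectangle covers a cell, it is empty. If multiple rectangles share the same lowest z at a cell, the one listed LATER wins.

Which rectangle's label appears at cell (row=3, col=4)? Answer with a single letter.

Check cell (3,4):
  A: rows 1-5 cols 2-6 z=3 -> covers; best now A (z=3)
  B: rows 2-3 cols 1-4 z=1 -> covers; best now B (z=1)
  C: rows 6-7 cols 3-6 -> outside (row miss)
  D: rows 5-7 cols 3-5 -> outside (row miss)
Winner: B at z=1

Answer: B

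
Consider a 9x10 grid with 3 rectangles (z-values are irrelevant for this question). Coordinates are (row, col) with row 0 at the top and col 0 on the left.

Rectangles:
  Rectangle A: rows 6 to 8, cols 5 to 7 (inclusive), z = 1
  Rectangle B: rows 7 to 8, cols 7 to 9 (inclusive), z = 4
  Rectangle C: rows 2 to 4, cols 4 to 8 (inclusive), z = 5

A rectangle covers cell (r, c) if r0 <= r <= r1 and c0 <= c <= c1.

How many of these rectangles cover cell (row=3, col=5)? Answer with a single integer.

Answer: 1

Derivation:
Check cell (3,5):
  A: rows 6-8 cols 5-7 -> outside (row miss)
  B: rows 7-8 cols 7-9 -> outside (row miss)
  C: rows 2-4 cols 4-8 -> covers
Count covering = 1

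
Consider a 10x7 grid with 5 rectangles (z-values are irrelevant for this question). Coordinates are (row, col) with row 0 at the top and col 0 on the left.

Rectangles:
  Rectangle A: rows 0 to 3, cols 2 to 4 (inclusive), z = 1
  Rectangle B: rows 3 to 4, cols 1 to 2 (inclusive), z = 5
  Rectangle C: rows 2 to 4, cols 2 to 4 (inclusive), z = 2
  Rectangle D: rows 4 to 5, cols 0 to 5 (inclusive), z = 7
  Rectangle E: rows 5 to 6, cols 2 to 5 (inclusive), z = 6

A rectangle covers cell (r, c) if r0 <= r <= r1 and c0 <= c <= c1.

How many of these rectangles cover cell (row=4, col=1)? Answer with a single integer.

Answer: 2

Derivation:
Check cell (4,1):
  A: rows 0-3 cols 2-4 -> outside (row miss)
  B: rows 3-4 cols 1-2 -> covers
  C: rows 2-4 cols 2-4 -> outside (col miss)
  D: rows 4-5 cols 0-5 -> covers
  E: rows 5-6 cols 2-5 -> outside (row miss)
Count covering = 2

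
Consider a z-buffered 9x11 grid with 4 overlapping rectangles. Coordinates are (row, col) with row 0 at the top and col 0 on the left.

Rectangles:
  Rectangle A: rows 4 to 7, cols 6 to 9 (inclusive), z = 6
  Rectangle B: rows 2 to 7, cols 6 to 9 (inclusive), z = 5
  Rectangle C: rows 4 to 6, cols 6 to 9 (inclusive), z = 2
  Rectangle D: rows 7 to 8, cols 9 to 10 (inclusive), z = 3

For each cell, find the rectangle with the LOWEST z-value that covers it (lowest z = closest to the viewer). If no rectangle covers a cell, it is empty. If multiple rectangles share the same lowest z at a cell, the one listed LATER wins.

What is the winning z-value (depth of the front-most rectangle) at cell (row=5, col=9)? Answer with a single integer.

Check cell (5,9):
  A: rows 4-7 cols 6-9 z=6 -> covers; best now A (z=6)
  B: rows 2-7 cols 6-9 z=5 -> covers; best now B (z=5)
  C: rows 4-6 cols 6-9 z=2 -> covers; best now C (z=2)
  D: rows 7-8 cols 9-10 -> outside (row miss)
Winner: C at z=2

Answer: 2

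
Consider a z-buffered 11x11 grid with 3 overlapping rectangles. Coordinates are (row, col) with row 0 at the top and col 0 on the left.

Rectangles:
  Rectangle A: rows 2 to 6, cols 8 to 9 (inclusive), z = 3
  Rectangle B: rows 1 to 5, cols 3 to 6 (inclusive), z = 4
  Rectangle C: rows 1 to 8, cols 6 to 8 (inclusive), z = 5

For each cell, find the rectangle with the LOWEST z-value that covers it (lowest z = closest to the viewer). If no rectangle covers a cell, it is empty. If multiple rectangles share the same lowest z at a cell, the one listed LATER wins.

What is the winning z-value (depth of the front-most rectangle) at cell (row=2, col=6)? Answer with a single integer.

Check cell (2,6):
  A: rows 2-6 cols 8-9 -> outside (col miss)
  B: rows 1-5 cols 3-6 z=4 -> covers; best now B (z=4)
  C: rows 1-8 cols 6-8 z=5 -> covers; best now B (z=4)
Winner: B at z=4

Answer: 4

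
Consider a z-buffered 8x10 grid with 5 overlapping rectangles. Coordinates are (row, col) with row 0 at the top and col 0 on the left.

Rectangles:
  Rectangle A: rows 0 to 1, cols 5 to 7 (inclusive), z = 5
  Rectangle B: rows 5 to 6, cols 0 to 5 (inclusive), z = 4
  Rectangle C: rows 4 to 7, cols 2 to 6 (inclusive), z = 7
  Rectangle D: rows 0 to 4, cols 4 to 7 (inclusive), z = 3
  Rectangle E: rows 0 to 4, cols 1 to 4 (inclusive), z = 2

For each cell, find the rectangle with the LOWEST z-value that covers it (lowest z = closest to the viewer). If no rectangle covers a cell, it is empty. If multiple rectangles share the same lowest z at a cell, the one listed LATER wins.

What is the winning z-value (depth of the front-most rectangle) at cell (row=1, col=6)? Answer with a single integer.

Check cell (1,6):
  A: rows 0-1 cols 5-7 z=5 -> covers; best now A (z=5)
  B: rows 5-6 cols 0-5 -> outside (row miss)
  C: rows 4-7 cols 2-6 -> outside (row miss)
  D: rows 0-4 cols 4-7 z=3 -> covers; best now D (z=3)
  E: rows 0-4 cols 1-4 -> outside (col miss)
Winner: D at z=3

Answer: 3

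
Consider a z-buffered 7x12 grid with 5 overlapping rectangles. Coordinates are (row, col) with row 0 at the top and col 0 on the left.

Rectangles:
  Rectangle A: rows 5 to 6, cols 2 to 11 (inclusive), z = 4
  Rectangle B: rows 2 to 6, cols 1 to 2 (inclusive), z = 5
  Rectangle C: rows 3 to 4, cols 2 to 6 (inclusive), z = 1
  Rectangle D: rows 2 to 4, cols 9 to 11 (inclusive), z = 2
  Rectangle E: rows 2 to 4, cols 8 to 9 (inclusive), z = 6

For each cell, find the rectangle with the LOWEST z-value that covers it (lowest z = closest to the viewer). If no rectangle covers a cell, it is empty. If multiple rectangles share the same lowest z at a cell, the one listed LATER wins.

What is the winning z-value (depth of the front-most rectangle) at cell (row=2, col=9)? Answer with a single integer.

Answer: 2

Derivation:
Check cell (2,9):
  A: rows 5-6 cols 2-11 -> outside (row miss)
  B: rows 2-6 cols 1-2 -> outside (col miss)
  C: rows 3-4 cols 2-6 -> outside (row miss)
  D: rows 2-4 cols 9-11 z=2 -> covers; best now D (z=2)
  E: rows 2-4 cols 8-9 z=6 -> covers; best now D (z=2)
Winner: D at z=2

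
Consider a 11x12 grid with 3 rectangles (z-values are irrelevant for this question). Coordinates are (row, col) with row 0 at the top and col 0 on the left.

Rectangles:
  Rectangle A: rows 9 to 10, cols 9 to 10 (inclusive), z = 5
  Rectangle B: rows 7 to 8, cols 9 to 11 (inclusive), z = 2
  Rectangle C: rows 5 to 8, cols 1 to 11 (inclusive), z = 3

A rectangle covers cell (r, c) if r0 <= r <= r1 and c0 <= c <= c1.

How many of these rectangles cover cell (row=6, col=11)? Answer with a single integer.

Answer: 1

Derivation:
Check cell (6,11):
  A: rows 9-10 cols 9-10 -> outside (row miss)
  B: rows 7-8 cols 9-11 -> outside (row miss)
  C: rows 5-8 cols 1-11 -> covers
Count covering = 1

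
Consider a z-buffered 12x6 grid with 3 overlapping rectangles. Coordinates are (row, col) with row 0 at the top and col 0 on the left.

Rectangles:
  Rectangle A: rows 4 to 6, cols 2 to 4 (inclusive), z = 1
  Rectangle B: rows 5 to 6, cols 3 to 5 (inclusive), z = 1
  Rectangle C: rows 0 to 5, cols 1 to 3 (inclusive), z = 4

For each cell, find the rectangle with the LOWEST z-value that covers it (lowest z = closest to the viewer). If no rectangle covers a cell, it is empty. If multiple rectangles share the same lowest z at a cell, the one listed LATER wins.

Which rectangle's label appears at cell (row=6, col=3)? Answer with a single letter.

Answer: B

Derivation:
Check cell (6,3):
  A: rows 4-6 cols 2-4 z=1 -> covers; best now A (z=1)
  B: rows 5-6 cols 3-5 z=1 -> covers; best now B (z=1)
  C: rows 0-5 cols 1-3 -> outside (row miss)
Winner: B at z=1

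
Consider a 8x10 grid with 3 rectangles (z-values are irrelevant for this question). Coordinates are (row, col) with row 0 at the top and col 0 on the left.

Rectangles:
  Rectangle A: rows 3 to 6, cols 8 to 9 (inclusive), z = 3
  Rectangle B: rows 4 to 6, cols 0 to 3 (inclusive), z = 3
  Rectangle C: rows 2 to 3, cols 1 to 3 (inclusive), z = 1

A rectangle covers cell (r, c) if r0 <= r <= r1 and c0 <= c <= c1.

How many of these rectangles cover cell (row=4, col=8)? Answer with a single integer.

Check cell (4,8):
  A: rows 3-6 cols 8-9 -> covers
  B: rows 4-6 cols 0-3 -> outside (col miss)
  C: rows 2-3 cols 1-3 -> outside (row miss)
Count covering = 1

Answer: 1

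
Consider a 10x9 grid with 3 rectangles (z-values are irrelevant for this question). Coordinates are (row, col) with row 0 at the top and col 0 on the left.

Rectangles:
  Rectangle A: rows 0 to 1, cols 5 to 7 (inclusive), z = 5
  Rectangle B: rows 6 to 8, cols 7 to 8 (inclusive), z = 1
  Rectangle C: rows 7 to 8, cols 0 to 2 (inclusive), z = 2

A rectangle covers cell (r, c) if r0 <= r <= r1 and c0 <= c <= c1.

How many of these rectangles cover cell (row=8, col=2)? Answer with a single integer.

Answer: 1

Derivation:
Check cell (8,2):
  A: rows 0-1 cols 5-7 -> outside (row miss)
  B: rows 6-8 cols 7-8 -> outside (col miss)
  C: rows 7-8 cols 0-2 -> covers
Count covering = 1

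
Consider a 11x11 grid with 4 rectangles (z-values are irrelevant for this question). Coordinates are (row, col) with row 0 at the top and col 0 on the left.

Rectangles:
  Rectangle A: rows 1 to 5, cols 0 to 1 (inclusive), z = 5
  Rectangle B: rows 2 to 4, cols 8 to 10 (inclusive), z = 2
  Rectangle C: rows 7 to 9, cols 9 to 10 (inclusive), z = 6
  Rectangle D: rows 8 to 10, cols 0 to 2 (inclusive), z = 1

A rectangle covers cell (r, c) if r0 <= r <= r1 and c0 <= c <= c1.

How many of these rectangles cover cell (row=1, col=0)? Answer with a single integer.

Check cell (1,0):
  A: rows 1-5 cols 0-1 -> covers
  B: rows 2-4 cols 8-10 -> outside (row miss)
  C: rows 7-9 cols 9-10 -> outside (row miss)
  D: rows 8-10 cols 0-2 -> outside (row miss)
Count covering = 1

Answer: 1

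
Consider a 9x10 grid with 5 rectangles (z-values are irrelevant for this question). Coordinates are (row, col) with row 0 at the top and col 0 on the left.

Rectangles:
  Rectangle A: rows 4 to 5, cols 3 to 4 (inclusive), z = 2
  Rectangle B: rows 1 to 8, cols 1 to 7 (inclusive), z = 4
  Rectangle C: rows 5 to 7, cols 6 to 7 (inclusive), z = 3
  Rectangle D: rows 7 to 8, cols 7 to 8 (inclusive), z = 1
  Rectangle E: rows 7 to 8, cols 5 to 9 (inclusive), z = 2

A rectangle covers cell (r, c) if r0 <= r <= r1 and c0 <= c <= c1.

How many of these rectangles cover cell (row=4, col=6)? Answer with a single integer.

Answer: 1

Derivation:
Check cell (4,6):
  A: rows 4-5 cols 3-4 -> outside (col miss)
  B: rows 1-8 cols 1-7 -> covers
  C: rows 5-7 cols 6-7 -> outside (row miss)
  D: rows 7-8 cols 7-8 -> outside (row miss)
  E: rows 7-8 cols 5-9 -> outside (row miss)
Count covering = 1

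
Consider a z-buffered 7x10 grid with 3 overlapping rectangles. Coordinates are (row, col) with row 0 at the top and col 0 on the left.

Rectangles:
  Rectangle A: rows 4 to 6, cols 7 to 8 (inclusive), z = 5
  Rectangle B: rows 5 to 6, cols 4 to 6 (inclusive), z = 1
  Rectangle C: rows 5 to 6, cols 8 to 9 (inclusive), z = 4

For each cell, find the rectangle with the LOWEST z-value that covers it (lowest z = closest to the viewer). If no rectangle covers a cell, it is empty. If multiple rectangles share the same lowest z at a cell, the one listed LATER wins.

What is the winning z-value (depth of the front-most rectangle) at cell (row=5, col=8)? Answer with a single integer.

Answer: 4

Derivation:
Check cell (5,8):
  A: rows 4-6 cols 7-8 z=5 -> covers; best now A (z=5)
  B: rows 5-6 cols 4-6 -> outside (col miss)
  C: rows 5-6 cols 8-9 z=4 -> covers; best now C (z=4)
Winner: C at z=4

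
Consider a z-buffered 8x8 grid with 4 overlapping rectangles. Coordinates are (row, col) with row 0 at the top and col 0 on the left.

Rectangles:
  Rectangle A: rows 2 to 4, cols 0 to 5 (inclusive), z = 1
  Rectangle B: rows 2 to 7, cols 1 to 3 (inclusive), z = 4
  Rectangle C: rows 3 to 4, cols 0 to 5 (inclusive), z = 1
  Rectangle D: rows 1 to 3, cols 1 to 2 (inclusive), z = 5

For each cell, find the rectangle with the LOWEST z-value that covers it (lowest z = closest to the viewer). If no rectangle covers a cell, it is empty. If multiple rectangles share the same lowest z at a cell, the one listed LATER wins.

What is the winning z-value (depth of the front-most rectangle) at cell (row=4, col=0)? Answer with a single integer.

Answer: 1

Derivation:
Check cell (4,0):
  A: rows 2-4 cols 0-5 z=1 -> covers; best now A (z=1)
  B: rows 2-7 cols 1-3 -> outside (col miss)
  C: rows 3-4 cols 0-5 z=1 -> covers; best now C (z=1)
  D: rows 1-3 cols 1-2 -> outside (row miss)
Winner: C at z=1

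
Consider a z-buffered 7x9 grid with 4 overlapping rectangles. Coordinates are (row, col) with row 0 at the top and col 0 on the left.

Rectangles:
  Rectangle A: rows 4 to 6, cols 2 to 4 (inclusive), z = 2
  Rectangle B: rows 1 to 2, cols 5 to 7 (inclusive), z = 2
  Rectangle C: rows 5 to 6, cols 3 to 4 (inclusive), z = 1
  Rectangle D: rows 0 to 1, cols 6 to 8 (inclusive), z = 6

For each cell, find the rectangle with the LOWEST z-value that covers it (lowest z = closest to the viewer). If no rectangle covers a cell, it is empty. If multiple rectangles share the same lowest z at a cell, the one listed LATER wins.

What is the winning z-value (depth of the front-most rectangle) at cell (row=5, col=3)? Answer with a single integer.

Answer: 1

Derivation:
Check cell (5,3):
  A: rows 4-6 cols 2-4 z=2 -> covers; best now A (z=2)
  B: rows 1-2 cols 5-7 -> outside (row miss)
  C: rows 5-6 cols 3-4 z=1 -> covers; best now C (z=1)
  D: rows 0-1 cols 6-8 -> outside (row miss)
Winner: C at z=1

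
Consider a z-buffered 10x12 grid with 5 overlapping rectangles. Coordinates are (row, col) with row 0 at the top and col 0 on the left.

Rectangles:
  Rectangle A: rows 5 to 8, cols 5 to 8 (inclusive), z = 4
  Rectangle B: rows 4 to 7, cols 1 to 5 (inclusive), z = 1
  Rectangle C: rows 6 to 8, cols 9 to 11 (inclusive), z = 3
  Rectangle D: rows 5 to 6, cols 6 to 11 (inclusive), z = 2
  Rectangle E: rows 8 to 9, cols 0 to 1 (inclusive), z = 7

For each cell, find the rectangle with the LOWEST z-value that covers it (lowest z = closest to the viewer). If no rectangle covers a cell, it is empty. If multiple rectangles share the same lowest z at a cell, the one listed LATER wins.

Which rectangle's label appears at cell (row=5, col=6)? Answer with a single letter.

Answer: D

Derivation:
Check cell (5,6):
  A: rows 5-8 cols 5-8 z=4 -> covers; best now A (z=4)
  B: rows 4-7 cols 1-5 -> outside (col miss)
  C: rows 6-8 cols 9-11 -> outside (row miss)
  D: rows 5-6 cols 6-11 z=2 -> covers; best now D (z=2)
  E: rows 8-9 cols 0-1 -> outside (row miss)
Winner: D at z=2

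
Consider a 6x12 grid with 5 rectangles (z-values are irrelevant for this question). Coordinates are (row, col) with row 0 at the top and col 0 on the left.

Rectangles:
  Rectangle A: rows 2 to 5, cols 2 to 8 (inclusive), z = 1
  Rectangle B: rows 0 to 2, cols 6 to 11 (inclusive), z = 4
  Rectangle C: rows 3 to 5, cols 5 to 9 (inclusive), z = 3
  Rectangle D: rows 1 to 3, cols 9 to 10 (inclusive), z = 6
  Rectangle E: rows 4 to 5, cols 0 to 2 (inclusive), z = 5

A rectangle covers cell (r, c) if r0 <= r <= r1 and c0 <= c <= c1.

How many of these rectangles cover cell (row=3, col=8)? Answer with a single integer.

Answer: 2

Derivation:
Check cell (3,8):
  A: rows 2-5 cols 2-8 -> covers
  B: rows 0-2 cols 6-11 -> outside (row miss)
  C: rows 3-5 cols 5-9 -> covers
  D: rows 1-3 cols 9-10 -> outside (col miss)
  E: rows 4-5 cols 0-2 -> outside (row miss)
Count covering = 2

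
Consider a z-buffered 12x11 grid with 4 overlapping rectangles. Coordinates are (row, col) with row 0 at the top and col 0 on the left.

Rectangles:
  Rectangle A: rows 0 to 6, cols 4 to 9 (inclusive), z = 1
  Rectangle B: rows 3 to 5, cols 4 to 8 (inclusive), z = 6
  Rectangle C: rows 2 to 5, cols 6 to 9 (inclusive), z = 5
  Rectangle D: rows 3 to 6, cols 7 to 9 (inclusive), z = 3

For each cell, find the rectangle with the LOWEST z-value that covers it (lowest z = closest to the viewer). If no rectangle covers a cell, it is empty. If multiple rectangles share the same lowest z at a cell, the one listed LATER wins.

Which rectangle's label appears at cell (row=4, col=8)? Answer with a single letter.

Answer: A

Derivation:
Check cell (4,8):
  A: rows 0-6 cols 4-9 z=1 -> covers; best now A (z=1)
  B: rows 3-5 cols 4-8 z=6 -> covers; best now A (z=1)
  C: rows 2-5 cols 6-9 z=5 -> covers; best now A (z=1)
  D: rows 3-6 cols 7-9 z=3 -> covers; best now A (z=1)
Winner: A at z=1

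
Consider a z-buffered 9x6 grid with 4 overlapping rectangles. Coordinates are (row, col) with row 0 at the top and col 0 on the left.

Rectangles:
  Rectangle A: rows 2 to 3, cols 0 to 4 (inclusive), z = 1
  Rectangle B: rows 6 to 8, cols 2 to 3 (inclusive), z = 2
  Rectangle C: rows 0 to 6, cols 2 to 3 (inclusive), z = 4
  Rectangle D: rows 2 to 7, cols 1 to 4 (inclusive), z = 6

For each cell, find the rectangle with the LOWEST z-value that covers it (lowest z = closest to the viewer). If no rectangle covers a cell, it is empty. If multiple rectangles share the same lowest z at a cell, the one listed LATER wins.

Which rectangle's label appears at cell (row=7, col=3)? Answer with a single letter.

Answer: B

Derivation:
Check cell (7,3):
  A: rows 2-3 cols 0-4 -> outside (row miss)
  B: rows 6-8 cols 2-3 z=2 -> covers; best now B (z=2)
  C: rows 0-6 cols 2-3 -> outside (row miss)
  D: rows 2-7 cols 1-4 z=6 -> covers; best now B (z=2)
Winner: B at z=2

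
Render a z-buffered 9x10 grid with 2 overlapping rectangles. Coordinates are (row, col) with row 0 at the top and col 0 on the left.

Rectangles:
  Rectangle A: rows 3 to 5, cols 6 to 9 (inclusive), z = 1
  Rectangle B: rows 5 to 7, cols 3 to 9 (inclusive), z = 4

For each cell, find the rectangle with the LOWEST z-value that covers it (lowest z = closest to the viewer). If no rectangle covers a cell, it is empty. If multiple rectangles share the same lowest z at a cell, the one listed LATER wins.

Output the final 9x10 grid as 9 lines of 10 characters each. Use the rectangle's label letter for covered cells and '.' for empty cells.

..........
..........
..........
......AAAA
......AAAA
...BBBAAAA
...BBBBBBB
...BBBBBBB
..........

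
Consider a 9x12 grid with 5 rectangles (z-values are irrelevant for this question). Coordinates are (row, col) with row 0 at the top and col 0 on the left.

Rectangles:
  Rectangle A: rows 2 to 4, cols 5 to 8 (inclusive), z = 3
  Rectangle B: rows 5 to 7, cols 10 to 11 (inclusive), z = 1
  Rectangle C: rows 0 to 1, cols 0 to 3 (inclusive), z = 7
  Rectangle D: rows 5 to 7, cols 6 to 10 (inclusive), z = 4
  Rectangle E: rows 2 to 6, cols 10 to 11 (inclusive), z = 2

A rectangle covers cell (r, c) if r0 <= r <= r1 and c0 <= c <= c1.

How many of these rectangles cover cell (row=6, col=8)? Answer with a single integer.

Answer: 1

Derivation:
Check cell (6,8):
  A: rows 2-4 cols 5-8 -> outside (row miss)
  B: rows 5-7 cols 10-11 -> outside (col miss)
  C: rows 0-1 cols 0-3 -> outside (row miss)
  D: rows 5-7 cols 6-10 -> covers
  E: rows 2-6 cols 10-11 -> outside (col miss)
Count covering = 1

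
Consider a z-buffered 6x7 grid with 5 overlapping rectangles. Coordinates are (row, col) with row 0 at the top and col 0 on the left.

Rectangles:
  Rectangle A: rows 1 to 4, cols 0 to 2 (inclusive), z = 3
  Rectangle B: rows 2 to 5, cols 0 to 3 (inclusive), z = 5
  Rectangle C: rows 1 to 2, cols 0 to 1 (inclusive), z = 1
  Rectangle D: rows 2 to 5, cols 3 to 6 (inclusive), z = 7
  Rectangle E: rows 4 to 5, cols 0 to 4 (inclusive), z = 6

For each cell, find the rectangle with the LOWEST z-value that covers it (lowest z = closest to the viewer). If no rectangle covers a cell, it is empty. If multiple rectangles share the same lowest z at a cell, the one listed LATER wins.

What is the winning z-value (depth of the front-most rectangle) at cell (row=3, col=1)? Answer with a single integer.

Answer: 3

Derivation:
Check cell (3,1):
  A: rows 1-4 cols 0-2 z=3 -> covers; best now A (z=3)
  B: rows 2-5 cols 0-3 z=5 -> covers; best now A (z=3)
  C: rows 1-2 cols 0-1 -> outside (row miss)
  D: rows 2-5 cols 3-6 -> outside (col miss)
  E: rows 4-5 cols 0-4 -> outside (row miss)
Winner: A at z=3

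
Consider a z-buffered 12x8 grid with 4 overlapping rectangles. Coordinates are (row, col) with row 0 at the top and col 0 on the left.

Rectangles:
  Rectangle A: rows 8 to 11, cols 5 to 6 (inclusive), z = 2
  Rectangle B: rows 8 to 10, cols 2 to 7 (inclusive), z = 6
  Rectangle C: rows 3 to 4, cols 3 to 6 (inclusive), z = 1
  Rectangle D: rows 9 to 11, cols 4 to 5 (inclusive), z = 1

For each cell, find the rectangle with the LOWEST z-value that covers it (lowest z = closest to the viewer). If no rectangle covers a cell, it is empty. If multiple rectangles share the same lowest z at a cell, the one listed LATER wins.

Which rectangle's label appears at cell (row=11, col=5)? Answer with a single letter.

Answer: D

Derivation:
Check cell (11,5):
  A: rows 8-11 cols 5-6 z=2 -> covers; best now A (z=2)
  B: rows 8-10 cols 2-7 -> outside (row miss)
  C: rows 3-4 cols 3-6 -> outside (row miss)
  D: rows 9-11 cols 4-5 z=1 -> covers; best now D (z=1)
Winner: D at z=1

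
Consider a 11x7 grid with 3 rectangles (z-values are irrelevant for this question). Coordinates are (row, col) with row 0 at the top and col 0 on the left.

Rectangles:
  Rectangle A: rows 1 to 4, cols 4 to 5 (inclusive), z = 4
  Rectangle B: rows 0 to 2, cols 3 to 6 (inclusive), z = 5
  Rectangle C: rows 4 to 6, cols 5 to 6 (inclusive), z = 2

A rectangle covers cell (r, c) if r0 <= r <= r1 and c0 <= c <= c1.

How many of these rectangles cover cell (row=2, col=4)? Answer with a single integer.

Check cell (2,4):
  A: rows 1-4 cols 4-5 -> covers
  B: rows 0-2 cols 3-6 -> covers
  C: rows 4-6 cols 5-6 -> outside (row miss)
Count covering = 2

Answer: 2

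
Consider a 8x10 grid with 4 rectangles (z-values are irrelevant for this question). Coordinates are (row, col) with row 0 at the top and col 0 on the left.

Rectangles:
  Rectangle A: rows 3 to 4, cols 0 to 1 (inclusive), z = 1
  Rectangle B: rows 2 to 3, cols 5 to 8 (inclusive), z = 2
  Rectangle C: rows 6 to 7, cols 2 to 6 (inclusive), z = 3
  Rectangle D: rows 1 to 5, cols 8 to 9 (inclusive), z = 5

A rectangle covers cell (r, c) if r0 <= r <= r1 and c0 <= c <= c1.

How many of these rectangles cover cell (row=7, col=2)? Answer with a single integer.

Answer: 1

Derivation:
Check cell (7,2):
  A: rows 3-4 cols 0-1 -> outside (row miss)
  B: rows 2-3 cols 5-8 -> outside (row miss)
  C: rows 6-7 cols 2-6 -> covers
  D: rows 1-5 cols 8-9 -> outside (row miss)
Count covering = 1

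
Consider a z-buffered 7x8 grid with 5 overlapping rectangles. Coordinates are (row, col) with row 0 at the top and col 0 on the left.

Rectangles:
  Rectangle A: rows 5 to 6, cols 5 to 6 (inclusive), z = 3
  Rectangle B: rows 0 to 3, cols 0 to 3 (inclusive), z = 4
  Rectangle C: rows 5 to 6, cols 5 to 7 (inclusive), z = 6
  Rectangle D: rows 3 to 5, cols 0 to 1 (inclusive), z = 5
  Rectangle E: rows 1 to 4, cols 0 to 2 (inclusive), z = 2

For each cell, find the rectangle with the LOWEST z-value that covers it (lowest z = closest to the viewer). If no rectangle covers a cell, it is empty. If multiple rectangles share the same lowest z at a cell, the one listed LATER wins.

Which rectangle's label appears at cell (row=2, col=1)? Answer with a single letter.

Check cell (2,1):
  A: rows 5-6 cols 5-6 -> outside (row miss)
  B: rows 0-3 cols 0-3 z=4 -> covers; best now B (z=4)
  C: rows 5-6 cols 5-7 -> outside (row miss)
  D: rows 3-5 cols 0-1 -> outside (row miss)
  E: rows 1-4 cols 0-2 z=2 -> covers; best now E (z=2)
Winner: E at z=2

Answer: E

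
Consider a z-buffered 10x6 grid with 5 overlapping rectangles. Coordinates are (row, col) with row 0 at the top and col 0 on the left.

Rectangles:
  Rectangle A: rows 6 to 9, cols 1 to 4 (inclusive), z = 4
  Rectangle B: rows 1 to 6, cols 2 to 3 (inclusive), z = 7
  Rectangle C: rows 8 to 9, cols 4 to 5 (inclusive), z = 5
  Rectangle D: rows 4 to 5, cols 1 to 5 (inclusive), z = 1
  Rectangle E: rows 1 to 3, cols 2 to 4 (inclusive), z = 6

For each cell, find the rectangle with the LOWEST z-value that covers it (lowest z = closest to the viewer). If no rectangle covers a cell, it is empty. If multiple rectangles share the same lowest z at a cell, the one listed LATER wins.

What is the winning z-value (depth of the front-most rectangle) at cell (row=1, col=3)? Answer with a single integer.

Answer: 6

Derivation:
Check cell (1,3):
  A: rows 6-9 cols 1-4 -> outside (row miss)
  B: rows 1-6 cols 2-3 z=7 -> covers; best now B (z=7)
  C: rows 8-9 cols 4-5 -> outside (row miss)
  D: rows 4-5 cols 1-5 -> outside (row miss)
  E: rows 1-3 cols 2-4 z=6 -> covers; best now E (z=6)
Winner: E at z=6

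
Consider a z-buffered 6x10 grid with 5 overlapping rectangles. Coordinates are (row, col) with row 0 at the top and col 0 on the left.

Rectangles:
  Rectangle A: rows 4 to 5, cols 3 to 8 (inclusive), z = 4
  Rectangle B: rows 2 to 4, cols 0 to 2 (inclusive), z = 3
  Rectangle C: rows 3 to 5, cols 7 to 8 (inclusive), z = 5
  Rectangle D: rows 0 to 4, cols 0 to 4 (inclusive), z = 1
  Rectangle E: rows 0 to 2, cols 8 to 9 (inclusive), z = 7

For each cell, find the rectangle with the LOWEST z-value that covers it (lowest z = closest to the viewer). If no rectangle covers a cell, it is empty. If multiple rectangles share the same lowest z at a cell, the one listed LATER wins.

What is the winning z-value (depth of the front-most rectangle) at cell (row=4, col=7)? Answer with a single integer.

Answer: 4

Derivation:
Check cell (4,7):
  A: rows 4-5 cols 3-8 z=4 -> covers; best now A (z=4)
  B: rows 2-4 cols 0-2 -> outside (col miss)
  C: rows 3-5 cols 7-8 z=5 -> covers; best now A (z=4)
  D: rows 0-4 cols 0-4 -> outside (col miss)
  E: rows 0-2 cols 8-9 -> outside (row miss)
Winner: A at z=4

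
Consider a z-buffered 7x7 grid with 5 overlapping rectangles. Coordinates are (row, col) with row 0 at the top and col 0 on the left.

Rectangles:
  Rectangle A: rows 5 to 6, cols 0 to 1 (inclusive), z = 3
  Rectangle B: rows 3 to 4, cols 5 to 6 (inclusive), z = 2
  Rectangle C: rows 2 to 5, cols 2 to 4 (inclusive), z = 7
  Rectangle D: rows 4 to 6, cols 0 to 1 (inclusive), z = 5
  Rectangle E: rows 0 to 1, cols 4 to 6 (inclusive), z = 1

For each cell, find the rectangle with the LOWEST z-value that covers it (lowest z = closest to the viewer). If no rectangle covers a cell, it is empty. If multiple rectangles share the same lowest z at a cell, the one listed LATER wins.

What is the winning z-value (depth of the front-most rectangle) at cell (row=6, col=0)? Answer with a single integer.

Check cell (6,0):
  A: rows 5-6 cols 0-1 z=3 -> covers; best now A (z=3)
  B: rows 3-4 cols 5-6 -> outside (row miss)
  C: rows 2-5 cols 2-4 -> outside (row miss)
  D: rows 4-6 cols 0-1 z=5 -> covers; best now A (z=3)
  E: rows 0-1 cols 4-6 -> outside (row miss)
Winner: A at z=3

Answer: 3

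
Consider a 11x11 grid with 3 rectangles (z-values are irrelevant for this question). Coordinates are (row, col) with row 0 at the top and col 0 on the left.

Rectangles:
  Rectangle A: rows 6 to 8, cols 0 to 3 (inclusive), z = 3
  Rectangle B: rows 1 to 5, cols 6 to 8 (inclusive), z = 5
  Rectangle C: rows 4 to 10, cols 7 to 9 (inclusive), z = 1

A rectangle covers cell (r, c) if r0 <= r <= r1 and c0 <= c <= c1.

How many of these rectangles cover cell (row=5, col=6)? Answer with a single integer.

Answer: 1

Derivation:
Check cell (5,6):
  A: rows 6-8 cols 0-3 -> outside (row miss)
  B: rows 1-5 cols 6-8 -> covers
  C: rows 4-10 cols 7-9 -> outside (col miss)
Count covering = 1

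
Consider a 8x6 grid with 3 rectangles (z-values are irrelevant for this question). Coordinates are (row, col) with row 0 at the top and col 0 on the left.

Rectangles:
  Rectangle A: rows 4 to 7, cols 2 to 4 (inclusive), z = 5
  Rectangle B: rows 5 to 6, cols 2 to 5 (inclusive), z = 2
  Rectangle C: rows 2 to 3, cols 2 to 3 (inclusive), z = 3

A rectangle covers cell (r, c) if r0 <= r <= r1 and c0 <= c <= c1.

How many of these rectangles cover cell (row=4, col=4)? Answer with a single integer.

Answer: 1

Derivation:
Check cell (4,4):
  A: rows 4-7 cols 2-4 -> covers
  B: rows 5-6 cols 2-5 -> outside (row miss)
  C: rows 2-3 cols 2-3 -> outside (row miss)
Count covering = 1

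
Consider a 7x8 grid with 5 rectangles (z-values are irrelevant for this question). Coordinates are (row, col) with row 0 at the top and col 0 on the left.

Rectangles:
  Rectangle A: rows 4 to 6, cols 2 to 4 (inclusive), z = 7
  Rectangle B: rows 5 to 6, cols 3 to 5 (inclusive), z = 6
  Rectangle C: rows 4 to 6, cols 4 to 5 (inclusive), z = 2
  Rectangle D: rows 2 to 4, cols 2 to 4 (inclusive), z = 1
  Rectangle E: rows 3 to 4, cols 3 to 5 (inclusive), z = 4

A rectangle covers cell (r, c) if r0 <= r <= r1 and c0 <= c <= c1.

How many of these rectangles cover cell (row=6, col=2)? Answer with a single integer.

Check cell (6,2):
  A: rows 4-6 cols 2-4 -> covers
  B: rows 5-6 cols 3-5 -> outside (col miss)
  C: rows 4-6 cols 4-5 -> outside (col miss)
  D: rows 2-4 cols 2-4 -> outside (row miss)
  E: rows 3-4 cols 3-5 -> outside (row miss)
Count covering = 1

Answer: 1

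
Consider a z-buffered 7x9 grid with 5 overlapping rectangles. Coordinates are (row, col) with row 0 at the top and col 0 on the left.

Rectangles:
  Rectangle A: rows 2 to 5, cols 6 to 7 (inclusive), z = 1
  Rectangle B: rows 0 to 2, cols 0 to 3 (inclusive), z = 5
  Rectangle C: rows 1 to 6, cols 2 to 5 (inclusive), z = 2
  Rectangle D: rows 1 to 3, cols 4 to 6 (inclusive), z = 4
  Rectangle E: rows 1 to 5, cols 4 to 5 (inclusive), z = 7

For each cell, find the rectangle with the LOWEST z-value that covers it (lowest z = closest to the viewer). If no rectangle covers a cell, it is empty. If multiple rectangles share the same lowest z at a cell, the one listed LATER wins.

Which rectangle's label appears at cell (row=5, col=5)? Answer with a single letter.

Answer: C

Derivation:
Check cell (5,5):
  A: rows 2-5 cols 6-7 -> outside (col miss)
  B: rows 0-2 cols 0-3 -> outside (row miss)
  C: rows 1-6 cols 2-5 z=2 -> covers; best now C (z=2)
  D: rows 1-3 cols 4-6 -> outside (row miss)
  E: rows 1-5 cols 4-5 z=7 -> covers; best now C (z=2)
Winner: C at z=2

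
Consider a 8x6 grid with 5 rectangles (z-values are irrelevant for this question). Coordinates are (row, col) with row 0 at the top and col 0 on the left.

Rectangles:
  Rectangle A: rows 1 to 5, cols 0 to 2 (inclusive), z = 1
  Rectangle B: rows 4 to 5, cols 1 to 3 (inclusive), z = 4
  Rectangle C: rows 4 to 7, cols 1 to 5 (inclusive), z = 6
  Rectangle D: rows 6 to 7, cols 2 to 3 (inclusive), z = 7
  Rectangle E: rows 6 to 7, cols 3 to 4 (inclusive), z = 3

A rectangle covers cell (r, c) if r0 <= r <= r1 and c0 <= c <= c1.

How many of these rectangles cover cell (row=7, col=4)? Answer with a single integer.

Check cell (7,4):
  A: rows 1-5 cols 0-2 -> outside (row miss)
  B: rows 4-5 cols 1-3 -> outside (row miss)
  C: rows 4-7 cols 1-5 -> covers
  D: rows 6-7 cols 2-3 -> outside (col miss)
  E: rows 6-7 cols 3-4 -> covers
Count covering = 2

Answer: 2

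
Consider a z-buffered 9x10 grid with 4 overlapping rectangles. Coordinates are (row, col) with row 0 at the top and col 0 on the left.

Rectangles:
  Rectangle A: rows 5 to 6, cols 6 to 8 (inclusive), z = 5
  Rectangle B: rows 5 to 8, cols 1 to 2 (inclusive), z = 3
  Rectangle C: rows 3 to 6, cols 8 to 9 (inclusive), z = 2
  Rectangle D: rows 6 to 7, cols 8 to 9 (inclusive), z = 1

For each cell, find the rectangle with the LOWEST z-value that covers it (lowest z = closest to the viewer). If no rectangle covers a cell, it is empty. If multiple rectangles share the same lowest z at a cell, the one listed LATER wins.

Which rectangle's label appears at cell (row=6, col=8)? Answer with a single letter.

Answer: D

Derivation:
Check cell (6,8):
  A: rows 5-6 cols 6-8 z=5 -> covers; best now A (z=5)
  B: rows 5-8 cols 1-2 -> outside (col miss)
  C: rows 3-6 cols 8-9 z=2 -> covers; best now C (z=2)
  D: rows 6-7 cols 8-9 z=1 -> covers; best now D (z=1)
Winner: D at z=1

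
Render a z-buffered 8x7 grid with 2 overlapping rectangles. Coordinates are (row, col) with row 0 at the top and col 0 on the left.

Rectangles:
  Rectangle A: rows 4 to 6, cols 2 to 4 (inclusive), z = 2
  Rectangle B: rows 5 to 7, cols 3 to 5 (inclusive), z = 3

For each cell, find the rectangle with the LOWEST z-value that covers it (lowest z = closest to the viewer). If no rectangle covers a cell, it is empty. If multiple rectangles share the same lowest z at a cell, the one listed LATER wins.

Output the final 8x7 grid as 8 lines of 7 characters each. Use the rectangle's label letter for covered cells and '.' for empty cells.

.......
.......
.......
.......
..AAA..
..AAAB.
..AAAB.
...BBB.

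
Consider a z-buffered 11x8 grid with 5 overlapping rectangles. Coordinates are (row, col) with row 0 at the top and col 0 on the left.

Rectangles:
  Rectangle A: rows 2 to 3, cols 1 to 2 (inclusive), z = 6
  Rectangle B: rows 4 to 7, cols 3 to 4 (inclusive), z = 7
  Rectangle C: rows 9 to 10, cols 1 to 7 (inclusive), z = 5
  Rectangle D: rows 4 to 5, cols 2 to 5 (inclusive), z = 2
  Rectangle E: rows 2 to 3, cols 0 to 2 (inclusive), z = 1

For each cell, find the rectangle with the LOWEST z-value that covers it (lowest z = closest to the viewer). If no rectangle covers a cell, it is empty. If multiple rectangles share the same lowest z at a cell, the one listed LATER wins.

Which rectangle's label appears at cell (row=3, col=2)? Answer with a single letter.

Check cell (3,2):
  A: rows 2-3 cols 1-2 z=6 -> covers; best now A (z=6)
  B: rows 4-7 cols 3-4 -> outside (row miss)
  C: rows 9-10 cols 1-7 -> outside (row miss)
  D: rows 4-5 cols 2-5 -> outside (row miss)
  E: rows 2-3 cols 0-2 z=1 -> covers; best now E (z=1)
Winner: E at z=1

Answer: E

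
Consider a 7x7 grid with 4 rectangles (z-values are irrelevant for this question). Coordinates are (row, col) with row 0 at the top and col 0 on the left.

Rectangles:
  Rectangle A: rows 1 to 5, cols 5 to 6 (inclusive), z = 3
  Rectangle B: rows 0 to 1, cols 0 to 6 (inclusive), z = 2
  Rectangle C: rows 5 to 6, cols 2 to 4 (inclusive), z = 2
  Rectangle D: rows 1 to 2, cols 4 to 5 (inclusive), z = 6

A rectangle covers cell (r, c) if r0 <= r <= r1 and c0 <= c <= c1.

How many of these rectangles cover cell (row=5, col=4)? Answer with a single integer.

Check cell (5,4):
  A: rows 1-5 cols 5-6 -> outside (col miss)
  B: rows 0-1 cols 0-6 -> outside (row miss)
  C: rows 5-6 cols 2-4 -> covers
  D: rows 1-2 cols 4-5 -> outside (row miss)
Count covering = 1

Answer: 1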